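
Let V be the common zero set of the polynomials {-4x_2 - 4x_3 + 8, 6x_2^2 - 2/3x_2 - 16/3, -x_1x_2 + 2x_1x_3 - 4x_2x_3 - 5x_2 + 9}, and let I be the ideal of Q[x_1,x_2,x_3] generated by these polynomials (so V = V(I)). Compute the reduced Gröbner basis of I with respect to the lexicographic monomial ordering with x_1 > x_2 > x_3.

f_1 = -4x_2 - 4x_3 + 8, LT = x_2.
f_2 = 6x_2^2 - 2/3x_2 - 16/3, LT = x_2^2.
f_3 = -x_1x_2 + 2x_1x_3 - 4x_2x_3 - 5x_2 + 9, LT = x_1x_2.

S(f_1,f_2): lcm = x_2^2. S = x_2x_3 - 17/9x_2 + 8/9.
  leading term x_2x_3: subtract (-1/4x_3)·f_1 from x_2x_3 - 17/9x_2 + 8/9 → -17/9x_2 - x_3^2 + 2x_3 + 8/9
  leading term x_2: subtract (17/36)·f_1 from -17/9x_2 - x_3^2 + 2x_3 + 8/9 → -x_3^2 + 35/9x_3 - 26/9
  leading term x_3^2: no divisor's leading term divides it; move -x_3^2 to the remainder.
  leading term x_3: no divisor's leading term divides it; move 35/9x_3 to the remainder.
  leading term 1: no divisor's leading term divides it; move -26/9 to the remainder.
  remainder -x_3^2 + 35/9x_3 - 26/9 ≠ 0; add g_4 = -x_3^2 + 35/9x_3 - 26/9 to the basis.

S(f_1,f_3): lcm = x_1x_2. S = 3x_1x_3 - 2x_1 - 4x_2x_3 - 5x_2 + 9.
  leading term x_1x_3: no divisor's leading term divides it; move 3x_1x_3 to the remainder.
  leading term x_1: no divisor's leading term divides it; move -2x_1 to the remainder.
  leading term x_2x_3: subtract (x_3)·f_1 from -4x_2x_3 - 5x_2 + 9 → -5x_2 + 4x_3^2 - 8x_3 + 9
  leading term x_2: subtract (5/4)·f_1 from -5x_2 + 4x_3^2 - 8x_3 + 9 → 4x_3^2 - 3x_3 - 1
  leading term x_3^2: subtract (-4)·g_4 from 4x_3^2 - 3x_3 - 1 → 113/9x_3 - 113/9
  leading term x_3: no divisor's leading term divides it; move 113/9x_3 to the remainder.
  leading term 1: no divisor's leading term divides it; move -113/9 to the remainder.
  remainder 3x_1x_3 - 2x_1 + 113/9x_3 - 113/9 ≠ 0; add g_5 = 3x_1x_3 - 2x_1 + 113/9x_3 - 113/9 to the basis.

S(f_2,f_3): lcm = x_1x_2^2. S = 2x_1x_2x_3 - 1/9x_1x_2 - 8/9x_1 - 4x_2^2x_3 - 5x_2^2 + 9x_2.
  leading term x_1x_2x_3: subtract (-1/2x_1x_3)·f_1 from 2x_1x_2x_3 - 1/9x_1x_2 - 8/9x_1 - 4x_2^2x_3 - 5x_2^2 + 9x_2 → -1/9x_1x_2 - 2x_1x_3^2 + 4x_1x_3 - 8/9x_1 - 4x_2^2x_3 - 5x_2^2 + 9x_2
  leading term x_1x_2: subtract (1/36x_1)·f_1 from -1/9x_1x_2 - 2x_1x_3^2 + 4x_1x_3 - 8/9x_1 - 4x_2^2x_3 - 5x_2^2 + 9x_2 → -2x_1x_3^2 + 37/9x_1x_3 - 10/9x_1 - 4x_2^2x_3 - 5x_2^2 + 9x_2
  leading term x_1x_3^2: subtract (2x_1)·g_4 from -2x_1x_3^2 + 37/9x_1x_3 - 10/9x_1 - 4x_2^2x_3 - 5x_2^2 + 9x_2 → -11/3x_1x_3 + 14/3x_1 - 4x_2^2x_3 - 5x_2^2 + 9x_2
  leading term x_1x_3: subtract (-11/9)·g_5 from -11/3x_1x_3 + 14/3x_1 - 4x_2^2x_3 - 5x_2^2 + 9x_2 → 20/9x_1 - 4x_2^2x_3 - 5x_2^2 + 9x_2 + 1243/81x_3 - 1243/81
  leading term x_1: no divisor's leading term divides it; move 20/9x_1 to the remainder.
  leading term x_2^2x_3: subtract (x_2x_3)·f_1 from -4x_2^2x_3 - 5x_2^2 + 9x_2 + 1243/81x_3 - 1243/81 → -5x_2^2 + 4x_2x_3^2 - 8x_2x_3 + 9x_2 + 1243/81x_3 - 1243/81
  leading term x_2^2: subtract (5/4x_2)·f_1 from -5x_2^2 + 4x_2x_3^2 - 8x_2x_3 + 9x_2 + 1243/81x_3 - 1243/81 → 4x_2x_3^2 - 3x_2x_3 - x_2 + 1243/81x_3 - 1243/81
  leading term x_2x_3^2: subtract (-x_3^2)·f_1 from 4x_2x_3^2 - 3x_2x_3 - x_2 + 1243/81x_3 - 1243/81 → -3x_2x_3 - x_2 - 4x_3^3 + 8x_3^2 + 1243/81x_3 - 1243/81
  leading term x_2x_3: subtract (3/4x_3)·f_1 from -3x_2x_3 - x_2 - 4x_3^3 + 8x_3^2 + 1243/81x_3 - 1243/81 → -x_2 - 4x_3^3 + 11x_3^2 + 757/81x_3 - 1243/81
  leading term x_2: subtract (1/4)·f_1 from -x_2 - 4x_3^3 + 11x_3^2 + 757/81x_3 - 1243/81 → -4x_3^3 + 11x_3^2 + 838/81x_3 - 1405/81
  leading term x_3^3: subtract (4x_3)·g_4 from -4x_3^3 + 11x_3^2 + 838/81x_3 - 1405/81 → -41/9x_3^2 + 1774/81x_3 - 1405/81
  leading term x_3^2: subtract (41/9)·g_4 from -41/9x_3^2 + 1774/81x_3 - 1405/81 → 113/27x_3 - 113/27
  leading term x_3: no divisor's leading term divides it; move 113/27x_3 to the remainder.
  leading term 1: no divisor's leading term divides it; move -113/27 to the remainder.
  remainder 20/9x_1 + 113/27x_3 - 113/27 ≠ 0; add g_6 = 20/9x_1 + 113/27x_3 - 113/27 to the basis.

The other S-polynomials (S(f_1,g_4), S(f_2,g_4), S(f_3,g_4), S(f_1,g_5), S(f_2,g_5), S(f_3,g_5), S(g_4,g_5), S(f_1,g_6), S(f_2,g_6), S(f_3,g_6), S(g_4,g_6), S(g_5,g_6)) all reduce to 0 modulo the current basis, so we have a Gröbner basis.
Inter-reduce: drop elements whose leading term is divisible by another's, tail-reduce, and make monic.

G = {x_1 + 113/60x_3 - 113/60, x_2 + x_3 - 2, x_3^2 - 35/9x_3 + 26/9}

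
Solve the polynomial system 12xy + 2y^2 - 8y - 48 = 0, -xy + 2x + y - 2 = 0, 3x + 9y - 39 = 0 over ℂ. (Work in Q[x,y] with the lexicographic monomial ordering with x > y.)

Compute a lex Gröbner basis by Buchberger's algorithm.
f_1 = 12xy + 2y^2 - 8y - 48, LT = xy.
f_2 = -xy + 2x + y - 2, LT = xy.
f_3 = 3x + 9y - 39, LT = x.

S(f_1,f_2): lcm = xy. S = 2x + 1/6y^2 + 1/3y - 6.
  reduce S modulo (f_1, f_2, f_3):
  remainder 1/6y^2 - 17/3y + 20 ≠ 0; add h_4 = 1/6y^2 - 17/3y + 20 to the basis.

S(f_1,f_3): lcm = xy. S = -17/6y^2 + 37/3y - 4.
  reduce S modulo (f_1, f_2, f_3, h_4):
  remainder -84y + 336 ≠ 0; add h_5 = -84y + 336 to the basis.

The other S-polynomials (S(f_2,f_3), S(f_1,h_4), S(f_2,h_4), S(f_3,h_4), S(f_1,h_5), S(f_2,h_5), S(f_3,h_5), S(h_4,h_5)) all reduce to 0 modulo the current basis, so we have a Gröbner basis.
Inter-reduce: drop elements whose leading term is divisible by another's, tail-reduce, and make monic.
Reduced Gröbner basis: {x - 1, y - 4}.

Since the basis is lex-ordered, y - 4 is univariate in y. Its roots are {4}. Back-substituting each root into the other basis elements fixes the other coordinates.
  y = 4: the earlier basis element becomes x - 1 = 0, giving x = 1 — point (1, 4).

{(1, 4)}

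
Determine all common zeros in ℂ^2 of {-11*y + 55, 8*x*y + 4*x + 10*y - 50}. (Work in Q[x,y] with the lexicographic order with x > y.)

Compute a lex Gröbner basis by Buchberger's algorithm.
f_1 = -11*y + 55, LT = y.
f_2 = 8*x*y + 4*x + 10*y - 50, LT = x*y.

S(f_1,f_2): lcm = x*y. S = -11/2*x - 5/4*y + 25/4.
  leading term x: no divisor's leading term divides it; move -11/2*x to the remainder.
  leading term y: subtract (5/44)·f_1 from -5/4*y + 25/4 → 0
  remainder -11/2*x ≠ 0; add h_3 = -11/2*x to the basis.

The other S-polynomials (S(f_1,h_3), S(f_2,h_3)) all reduce to 0 modulo the current basis, so we have a Gröbner basis.
Inter-reduce: drop elements whose leading term is divisible by another's, tail-reduce, and make monic.
Reduced Gröbner basis: {x, y - 5}.

The lex basis is triangular: the last element involves only y. Solving y - 5 = 0 gives y ∈ {5}; substituting each value into the earlier elements determines the remaining variables.
  y = 5: the earlier basis element becomes x = 0, giving x = 0 — point (0, 5).
Check: every point annihilates each of the original generators.

{(0, 5)}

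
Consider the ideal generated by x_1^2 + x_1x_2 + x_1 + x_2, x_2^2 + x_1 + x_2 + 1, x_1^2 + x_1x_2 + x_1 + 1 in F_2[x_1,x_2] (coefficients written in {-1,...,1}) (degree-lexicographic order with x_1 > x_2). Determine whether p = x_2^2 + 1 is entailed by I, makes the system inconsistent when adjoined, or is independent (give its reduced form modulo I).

x_2^2 + 1 lies in I (it reduces to 0).

First compute the reduced Gröbner basis of I by Buchberger's algorithm.
f_1 = x_1^2 + x_1x_2 + x_1 + x_2, LT = x_1^2.
f_2 = x_2^2 + x_1 + x_2 + 1, LT = x_2^2.
f_3 = x_1^2 + x_1x_2 + x_1 + 1, LT = x_1^2.

S(f_1,f_3): lcm = x_1^2. S = x_2 + 1.
  reduce S modulo (f_1, f_2, f_3):
  remainder x_2 + 1 ≠ 0; add h_4 = x_2 + 1 to the basis.

S(f_2,h_4): lcm = x_2^2. S = x_1 + 1.
  reduce S modulo (f_1, f_2, f_3, h_4):
  remainder x_1 + 1 ≠ 0; add h_5 = x_1 + 1 to the basis.

The other S-polynomials (S(f_1,f_2), S(f_2,f_3), S(f_1,h_4), S(f_3,h_4), S(f_1,h_5), S(f_2,h_5), S(f_3,h_5), S(h_4,h_5)) all reduce to 0 modulo the current basis, so we have a Gröbner basis.
Inter-reduce: drop elements whose leading term is divisible by another's, tail-reduce, and make monic.
Reduced Gröbner basis: {x_1 + 1, x_2 + 1}.
Label its elements g_1 = x_1 + 1, g_2 = x_2 + 1.

Reduce p = x_2^2 + 1 modulo G:
  leading term x_2^2: subtract (x_2)·g_2 from x_2^2 + 1 → x_2 + 1
  leading term x_2: subtract (1)·g_2 from x_2 + 1 → 0
  normal form = 0.
Since the normal form is 0, p ∈ I.

The remainder on division by a Gröbner basis is unique — it is the normal form.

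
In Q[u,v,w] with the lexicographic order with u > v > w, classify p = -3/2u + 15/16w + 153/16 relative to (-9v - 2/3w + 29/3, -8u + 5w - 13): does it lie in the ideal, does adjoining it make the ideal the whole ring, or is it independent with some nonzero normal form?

First compute the reduced Gröbner basis of I by Buchberger's algorithm.
f_1 = -9v - 2/3w + 29/3, LT = v.
f_2 = -8u + 5w - 13, LT = u.

The S-polynomials (S(f_1,f_2)) all reduce to 0 modulo the current basis, so we have a Gröbner basis.
Inter-reduce: drop elements whose leading term is divisible by another's, tail-reduce, and make monic.
Reduced Gröbner basis: {u - 5/8w + 13/8, v + 2/27w - 29/27}.
Label its elements g_1 = u - 5/8w + 13/8, g_2 = v + 2/27w - 29/27.

Reduce p = -3/2u + 15/16w + 153/16 modulo G:
  leading term u: subtract (-3/2)·g_1 from -3/2u + 15/16w + 153/16 → 12
  leading term 1: no divisor's leading term divides it; move 12 to the remainder.
  normal form = 12.
The normal form is nonzero, so p ∉ I. Since p minus its normal form lies in I, I + (p) = I + (r) where r = 12; decide whether this ideal is the whole ring.
Here r = 12 is a nonzero constant, hence a unit: 1 ∈ I + (p), the Gröbner basis of I + (p) is {1}, and the enlarged system has no common solution — adjoining p is inconsistent.

The remainder on division by a Gröbner basis is unique — it is the normal form.

Adjoining -3/2u + 15/16w + 153/16 makes the ideal the whole ring: the system is inconsistent.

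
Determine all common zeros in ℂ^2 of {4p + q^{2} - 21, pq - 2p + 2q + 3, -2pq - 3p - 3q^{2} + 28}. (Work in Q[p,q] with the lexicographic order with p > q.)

Compute a lex Gröbner basis by Buchberger's algorithm.
f_1 = 4p + q^{2} - 21, LT = p.
f_2 = pq - 2p + 2q + 3, LT = pq.
f_3 = -2pq - 3p - 3q^{2} + 28, LT = pq.

S(f_1,f_2): lcm = pq. S = 2p + \tfrac{1}{4}q^{3} - \tfrac{29}{4}q - 3.
  leading term p: subtract (\tfrac{1}{2})·f_1 from 2p + \tfrac{1}{4}q^{3} - \tfrac{29}{4}q - 3 → \tfrac{1}{4}q^{3} - \tfrac{1}{2}q^{2} - \tfrac{29}{4}q + \tfrac{15}{2}
  leading term q^{3}: no divisor's leading term divides it; move \tfrac{1}{4}q^{3} to the remainder.
  leading term q^{2}: no divisor's leading term divides it; move -\tfrac{1}{2}q^{2} to the remainder.
  leading term q: no divisor's leading term divides it; move -\tfrac{29}{4}q to the remainder.
  leading term 1: no divisor's leading term divides it; move \tfrac{15}{2} to the remainder.
  remainder \tfrac{1}{4}q^{3} - \tfrac{1}{2}q^{2} - \tfrac{29}{4}q + \tfrac{15}{2} ≠ 0; add h_4 = \tfrac{1}{4}q^{3} - \tfrac{1}{2}q^{2} - \tfrac{29}{4}q + \tfrac{15}{2} to the basis.

S(f_1,f_3): lcm = pq. S = -\tfrac{3}{2}p + \tfrac{1}{4}q^{3} - \tfrac{3}{2}q^{2} - \tfrac{21}{4}q + 14.
  leading term p: subtract (-\tfrac{3}{8})·f_1 from -\tfrac{3}{2}p + \tfrac{1}{4}q^{3} - \tfrac{3}{2}q^{2} - \tfrac{21}{4}q + 14 → \tfrac{1}{4}q^{3} - \tfrac{9}{8}q^{2} - \tfrac{21}{4}q + \tfrac{49}{8}
  leading term q^{3}: subtract (1)·h_4 from \tfrac{1}{4}q^{3} - \tfrac{9}{8}q^{2} - \tfrac{21}{4}q + \tfrac{49}{8} → -\tfrac{5}{8}q^{2} + 2q - \tfrac{11}{8}
  leading term q^{2}: no divisor's leading term divides it; move -\tfrac{5}{8}q^{2} to the remainder.
  leading term q: no divisor's leading term divides it; move 2q to the remainder.
  leading term 1: no divisor's leading term divides it; move -\tfrac{11}{8} to the remainder.
  remainder -\tfrac{5}{8}q^{2} + 2q - \tfrac{11}{8} ≠ 0; add h_5 = -\tfrac{5}{8}q^{2} + 2q - \tfrac{11}{8} to the basis.

S(f_3,h_4): lcm = pq^{3}. S = \tfrac{7}{2}pq^{2} + 29pq - 30p + \tfrac{3}{2}q^{4} - 14q^{2}.
  leading term pq^{2}: subtract (\tfrac{7}{8}q^{2})·f_1 from \tfrac{7}{2}pq^{2} + 29pq - 30p + \tfrac{3}{2}q^{4} - 14q^{2} → 29pq - 30p + \tfrac{5}{8}q^{4} + \tfrac{35}{8}q^{2}
  leading term pq: subtract (\tfrac{29}{4}q)·f_1 from 29pq - 30p + \tfrac{5}{8}q^{4} + \tfrac{35}{8}q^{2} → -30p + \tfrac{5}{8}q^{4} - \tfrac{29}{4}q^{3} + \tfrac{35}{8}q^{2} + \tfrac{609}{4}q
  leading term p: subtract (-\tfrac{15}{2})·f_1 from -30p + \tfrac{5}{8}q^{4} - \tfrac{29}{4}q^{3} + \tfrac{35}{8}q^{2} + \tfrac{609}{4}q → \tfrac{5}{8}q^{4} - \tfrac{29}{4}q^{3} + \tfrac{95}{8}q^{2} + \tfrac{609}{4}q - \tfrac{315}{2}
  leading term q^{4}: subtract (\tfrac{5}{2}q)·h_4 from \tfrac{5}{8}q^{4} - \tfrac{29}{4}q^{3} + \tfrac{95}{8}q^{2} + \tfrac{609}{4}q - \tfrac{315}{2} → -6q^{3} + 30q^{2} + \tfrac{267}{2}q - \tfrac{315}{2}
  leading term q^{3}: subtract (-24)·h_4 from -6q^{3} + 30q^{2} + \tfrac{267}{2}q - \tfrac{315}{2} → 18q^{2} - \tfrac{81}{2}q + \tfrac{45}{2}
  leading term q^{2}: subtract (-\tfrac{144}{5})·h_5 from 18q^{2} - \tfrac{81}{2}q + \tfrac{45}{2} → \tfrac{171}{10}q - \tfrac{171}{10}
  leading term q: no divisor's leading term divides it; move \tfrac{171}{10}q to the remainder.
  leading term 1: no divisor's leading term divides it; move -\tfrac{171}{10} to the remainder.
  remainder \tfrac{171}{10}q - \tfrac{171}{10} ≠ 0; add h_6 = \tfrac{171}{10}q - \tfrac{171}{10} to the basis.

The other S-polynomials (S(f_2,f_3), S(f_1,h_4), S(f_2,h_4), S(f_1,h_5), S(f_2,h_5), S(f_3,h_5), S(h_4,h_5), S(f_1,h_6), S(f_2,h_6), S(f_3,h_6), S(h_4,h_6), S(h_5,h_6)) all reduce to 0 modulo the current basis, so we have a Gröbner basis.
Inter-reduce: drop elements whose leading term is divisible by another's, tail-reduce, and make monic.
Reduced Gröbner basis: {p - 5, q - 1}.

The lex basis is triangular: the last element involves only q. Solving q - 1 = 0 gives q ∈ {1}; substituting each value into the earlier elements determines the remaining variables.
  q = 1: the earlier basis element becomes p - 5 = 0, giving p = 5 — point (5, 1).

{(5, 1)}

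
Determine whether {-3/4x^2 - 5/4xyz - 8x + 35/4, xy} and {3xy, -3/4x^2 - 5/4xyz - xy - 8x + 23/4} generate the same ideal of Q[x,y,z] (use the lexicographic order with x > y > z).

For a fixed monomial order, each ideal has a unique reduced Gröbner basis; comparing bases decides equality.
Buchberger on the first generating set:
f_1 = -3/4x^2 - 5/4xyz - 8x + 35/4, LT = x^2.
f_2 = xy, LT = xy.

S(f_1,f_2): lcm = x^2y. S = 5/3xy^2z + 32/3xy - 35/3y.
  leading term xy^2z: subtract (5/3yz)·f_2 from 5/3xy^2z + 32/3xy - 35/3y → 32/3xy - 35/3y
  leading term xy: subtract (32/3)·f_2 from 32/3xy - 35/3y → -35/3y
  leading term y: no divisor's leading term divides it; move -35/3y to the remainder.
  remainder -35/3y ≠ 0; add g_3 = -35/3y to the basis.

S(f_1,g_3): leading monomials are coprime, so the S-polynomial reduces to 0 (Buchberger's first criterion).
S(f_2,g_3): lcm = xy. S = 0.
  remainder 0.

Every S-polynomial of the final basis reduces to 0, so we have a Gröbner basis.
Inter-reduce: drop elements whose leading term is divisible by another's, tail-reduce, and make monic.
Reduced Gröbner basis: {x^2 + 32/3x - 35/3, y}.

Buchberger on the second generating set:
h_1 = 3xy, LT = xy.
h_2 = -3/4x^2 - 5/4xyz - xy - 8x + 23/4, LT = x^2.

S(h_1,h_2): lcm = x^2y. S = -5/3xy^2z - 4/3xy^2 - 32/3xy + 23/3y.
  leading term xy^2z: subtract (-5/9yz)·h_1 from -5/3xy^2z - 4/3xy^2 - 32/3xy + 23/3y → -4/3xy^2 - 32/3xy + 23/3y
  leading term xy^2: subtract (-4/9y)·h_1 from -4/3xy^2 - 32/3xy + 23/3y → -32/3xy + 23/3y
  leading term xy: subtract (-32/9)·h_1 from -32/3xy + 23/3y → 23/3y
  leading term y: no divisor's leading term divides it; move 23/3y to the remainder.
  remainder 23/3y ≠ 0; add k_3 = 23/3y to the basis.

S(h_1,k_3): lcm = xy. S = 0.
  remainder 0.

S(h_2,k_3): leading monomials are coprime, so the S-polynomial reduces to 0 (Buchberger's first criterion).
Every S-polynomial of the final basis reduces to 0, so we have a Gröbner basis.
Inter-reduce: drop elements whose leading term is divisible by another's, tail-reduce, and make monic.
Reduced Gröbner basis: {x^2 + 32/3x - 23/3, y}.

Since the reduced bases disagree, the two ideals are not the same.

No, the ideals differ.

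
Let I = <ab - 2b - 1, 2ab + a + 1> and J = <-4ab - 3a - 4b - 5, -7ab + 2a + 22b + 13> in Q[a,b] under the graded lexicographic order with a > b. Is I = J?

Yes, the ideals are equal.

Two ideals are equal iff their reduced Gröbner bases coincide (the reduced basis is unique for a fixed ordering).
Buchberger on the first generating set:
f_1 = ab - 2b - 1, LT = ab.
f_2 = 2ab + a + 1, LT = ab.

S(f_1,f_2): lcm = ab. S = -1/2a - 2b - 3/2.
  leading term a: no divisor's leading term divides it; move -1/2a to the remainder.
  leading term b: no divisor's leading term divides it; move -2b to the remainder.
  leading term 1: no divisor's leading term divides it; move -3/2 to the remainder.
  remainder -1/2a - 2b - 3/2 ≠ 0; add g_3 = -1/2a - 2b - 3/2 to the basis.

S(f_1,g_3): lcm = ab. S = -4b^2 - 5b - 1.
  leading term b^2: no divisor's leading term divides it; move -4b^2 to the remainder.
  leading term b: no divisor's leading term divides it; move -5b to the remainder.
  leading term 1: no divisor's leading term divides it; move -1 to the remainder.
  remainder -4b^2 - 5b - 1 ≠ 0; add g_4 = -4b^2 - 5b - 1 to the basis.

S(f_2,g_3): lcm = ab. S = -4b^2 + 1/2a - 3b + 1/2.
  leading term b^2: subtract (1)·g_4 from -4b^2 + 1/2a - 3b + 1/2 → 1/2a + 2b + 3/2
  leading term a: subtract (-1)·g_3 from 1/2a + 2b + 3/2 → 0
  remainder 0.

S(f_1,g_4): lcm = ab^2. S = -5/4ab - 2b^2 - 1/4a - b.
  leading term ab: subtract (-5/4)·f_1 from -5/4ab - 2b^2 - 1/4a - b → -2b^2 - 1/4a - 7/2b - 5/4
  leading term b^2: subtract (1/2)·g_4 from -2b^2 - 1/4a - 7/2b - 5/4 → -1/4a - b - 3/4
  leading term a: subtract (1/2)·g_3 from -1/4a - b - 3/4 → 0
  remainder 0.

S(f_2,g_4): lcm = ab^2. S = -3/4ab - 1/4a + 1/2b.
  leading term ab: subtract (-3/4)·f_1 from -3/4ab - 1/4a + 1/2b → -1/4a - b - 3/4
  leading term a: subtract (1/2)·g_3 from -1/4a - b - 3/4 → 0
  remainder 0.

S(g_3,g_4): leading monomials are coprime, so the S-polynomial reduces to 0 (Buchberger's first criterion).
Every S-polynomial of the final basis reduces to 0, so we have a Gröbner basis.
Inter-reduce: drop elements whose leading term is divisible by another's, tail-reduce, and make monic.
Reduced Gröbner basis: {b^2 + 5/4b + 1/4, a + 4b + 3}.

Buchberger on the second generating set:
h_1 = -4ab - 3a - 4b - 5, LT = ab.
h_2 = -7ab + 2a + 22b + 13, LT = ab.

S(h_1,h_2): lcm = ab. S = 29/28a + 29/7b + 87/28.
  leading term a: no divisor's leading term divides it; move 29/28a to the remainder.
  leading term b: no divisor's leading term divides it; move 29/7b to the remainder.
  leading term 1: no divisor's leading term divides it; move 87/28 to the remainder.
  remainder 29/28a + 29/7b + 87/28 ≠ 0; add k_3 = 29/28a + 29/7b + 87/28 to the basis.

S(h_1,k_3): lcm = ab. S = -4b^2 + 3/4a - 2b + 5/4.
  leading term b^2: no divisor's leading term divides it; move -4b^2 to the remainder.
  leading term a: subtract (21/29)·k_3 from 3/4a - 2b + 5/4 → -5b - 1
  leading term b: no divisor's leading term divides it; move -5b to the remainder.
  leading term 1: no divisor's leading term divides it; move -1 to the remainder.
  remainder -4b^2 - 5b - 1 ≠ 0; add k_4 = -4b^2 - 5b - 1 to the basis.

S(h_2,k_3): lcm = ab. S = -4b^2 - 2/7a - 43/7b - 13/7.
  leading term b^2: subtract (1)·k_4 from -4b^2 - 2/7a - 43/7b - 13/7 → -2/7a - 8/7b - 6/7
  leading term a: subtract (-8/29)·k_3 from -2/7a - 8/7b - 6/7 → 0
  remainder 0.

S(h_1,k_4): lcm = ab^2. S = -1/2ab + b^2 - 1/4a + 5/4b.
  leading term ab: subtract (1/8)·h_1 from -1/2ab + b^2 - 1/4a + 5/4b → b^2 + 1/8a + 7/4b + 5/8
  leading term b^2: subtract (-1/4)·k_4 from b^2 + 1/8a + 7/4b + 5/8 → 1/8a + 1/2b + 3/8
  leading term a: subtract (7/58)·k_3 from 1/8a + 1/2b + 3/8 → 0
  remainder 0.

S(h_2,k_4): lcm = ab^2. S = -43/28ab - 22/7b^2 - 1/4a - 13/7b.
  leading term ab: subtract (43/112)·h_1 from -43/28ab - 22/7b^2 - 1/4a - 13/7b → -22/7b^2 + 101/112a - 9/28b + 215/112
  leading term b^2: subtract (11/14)·k_4 from -22/7b^2 + 101/112a - 9/28b + 215/112 → 101/112a + 101/28b + 303/112
  leading term a: subtract (101/116)·k_3 from 101/112a + 101/28b + 303/112 → 0
  remainder 0.

S(k_3,k_4): leading monomials are coprime, so the S-polynomial reduces to 0 (Buchberger's first criterion).
Every S-polynomial of the final basis reduces to 0, so we have a Gröbner basis.
Inter-reduce: drop elements whose leading term is divisible by another's, tail-reduce, and make monic.
Reduced Gröbner basis: {b^2 + 5/4b + 1/4, a + 4b + 3}.

The two bases agree; hence the ideals are identical.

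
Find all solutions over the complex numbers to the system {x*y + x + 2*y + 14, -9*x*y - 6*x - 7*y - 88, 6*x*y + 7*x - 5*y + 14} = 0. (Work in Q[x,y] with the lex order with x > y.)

Compute a lex Gröbner basis by Buchberger's algorithm.
f_1 = x*y + x + 2*y + 14, LT = x*y.
f_2 = -9*x*y - 6*x - 7*y - 88, LT = x*y.
f_3 = 6*x*y + 7*x - 5*y + 14, LT = x*y.

S(f_1,f_2): lcm = x*y. S = 1/3*x + 11/9*y + 38/9.
  leading term x: no divisor's leading term divides it; move 1/3*x to the remainder.
  leading term y: no divisor's leading term divides it; move 11/9*y to the remainder.
  leading term 1: no divisor's leading term divides it; move 38/9 to the remainder.
  remainder 1/3*x + 11/9*y + 38/9 ≠ 0; add h_4 = 1/3*x + 11/9*y + 38/9 to the basis.

S(f_1,f_3): lcm = x*y. S = -1/6*x + 17/6*y + 35/3.
  leading term x: subtract (-1/2)·h_4 from -1/6*x + 17/6*y + 35/3 → 31/9*y + 124/9
  leading term y: no divisor's leading term divides it; move 31/9*y to the remainder.
  leading term 1: no divisor's leading term divides it; move 124/9 to the remainder.
  remainder 31/9*y + 124/9 ≠ 0; add h_5 = 31/9*y + 124/9 to the basis.

The other S-polynomials (S(f_2,f_3), S(f_1,h_4), S(f_2,h_4), S(f_3,h_4), S(f_1,h_5), S(f_2,h_5), S(f_3,h_5), S(h_4,h_5)) all reduce to 0 modulo the current basis, so we have a Gröbner basis.
Inter-reduce: drop elements whose leading term is divisible by another's, tail-reduce, and make monic.
Reduced Gröbner basis: {x - 2, y + 4}.

From the last basis element, y + 4 = 0, so y takes values in {-4}. Each choice, substituted upward through the basis, yields the corresponding point(s) of the solution set.
  y = -4: the earlier basis element becomes x - 2 = 0, giving x = 2 — point (2, -4).

{(2, -4)}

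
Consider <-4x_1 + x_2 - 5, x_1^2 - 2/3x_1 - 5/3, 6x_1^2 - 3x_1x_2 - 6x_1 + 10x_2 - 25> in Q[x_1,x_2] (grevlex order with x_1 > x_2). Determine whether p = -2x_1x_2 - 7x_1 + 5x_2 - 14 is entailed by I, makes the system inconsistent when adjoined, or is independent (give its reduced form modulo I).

-2x_1x_2 - 7x_1 + 5x_2 - 14 lies in I (it reduces to 0).

First compute the reduced Gröbner basis of I by Buchberger's algorithm.
f_1 = -4x_1 + x_2 - 5, LT = x_1.
f_2 = x_1^2 - 2/3x_1 - 5/3, LT = x_1^2.
f_3 = 6x_1^2 - 3x_1x_2 - 6x_1 + 10x_2 - 25, LT = x_1^2.

S(f_1,f_2): lcm = x_1^2. S = -1/4x_1x_2 + 23/12x_1 + 5/3.
  leading term x_1x_2: subtract (1/16x_2)·f_1 from -1/4x_1x_2 + 23/12x_1 + 5/3 → -1/16x_2^2 + 23/12x_1 + 5/16x_2 + 5/3
  leading term x_2^2: no divisor's leading term divides it; move -1/16x_2^2 to the remainder.
  leading term x_1: subtract (-23/48)·f_1 from 23/12x_1 + 5/16x_2 + 5/3 → 19/24x_2 - 35/48
  leading term x_2: no divisor's leading term divides it; move 19/24x_2 to the remainder.
  leading term 1: no divisor's leading term divides it; move -35/48 to the remainder.
  remainder -1/16x_2^2 + 19/24x_2 - 35/48 ≠ 0; add h_4 = -1/16x_2^2 + 19/24x_2 - 35/48 to the basis.

S(f_1,f_3): lcm = x_1^2. S = 1/4x_1x_2 + 9/4x_1 - 5/3x_2 + 25/6.
  leading term x_1x_2: subtract (-1/16x_2)·f_1 from 1/4x_1x_2 + 9/4x_1 - 5/3x_2 + 25/6 → 1/16x_2^2 + 9/4x_1 - 95/48x_2 + 25/6
  leading term x_2^2: subtract (-1)·h_4 from 1/16x_2^2 + 9/4x_1 - 95/48x_2 + 25/6 → 9/4x_1 - 19/16x_2 + 55/16
  leading term x_1: subtract (-9/16)·f_1 from 9/4x_1 - 19/16x_2 + 55/16 → -5/8x_2 + 5/8
  leading term x_2: no divisor's leading term divides it; move -5/8x_2 to the remainder.
  leading term 1: no divisor's leading term divides it; move 5/8 to the remainder.
  remainder -5/8x_2 + 5/8 ≠ 0; add h_5 = -5/8x_2 + 5/8 to the basis.

S(f_2,f_3): lcm = x_1^2. S = 1/2x_1x_2 + 1/3x_1 - 5/3x_2 + 5/2.
  leading term x_1x_2: subtract (-1/8x_2)·f_1 from 1/2x_1x_2 + 1/3x_1 - 5/3x_2 + 5/2 → 1/8x_2^2 + 1/3x_1 - 55/24x_2 + 5/2
  leading term x_2^2: subtract (-2)·h_4 from 1/8x_2^2 + 1/3x_1 - 55/24x_2 + 5/2 → 1/3x_1 - 17/24x_2 + 25/24
  leading term x_1: subtract (-1/12)·f_1 from 1/3x_1 - 17/24x_2 + 25/24 → -5/8x_2 + 5/8
  leading term x_2: subtract (1)·h_5 from -5/8x_2 + 5/8 → 0
  remainder 0.

S(f_1,h_4): leading monomials are coprime, so the S-polynomial reduces to 0 (Buchberger's first criterion).
S(f_2,h_4): leading monomials are coprime, so the S-polynomial reduces to 0 (Buchberger's first criterion).
S(f_3,h_4): leading monomials are coprime, so the S-polynomial reduces to 0 (Buchberger's first criterion).
S(f_1,h_5): leading monomials are coprime, so the S-polynomial reduces to 0 (Buchberger's first criterion).
S(f_2,h_5): leading monomials are coprime, so the S-polynomial reduces to 0 (Buchberger's first criterion).
S(f_3,h_5): leading monomials are coprime, so the S-polynomial reduces to 0 (Buchberger's first criterion).
S(h_4,h_5): lcm = x_2^2. S = -35/3x_2 + 35/3.
  leading term x_2: subtract (56/3)·h_5 from -35/3x_2 + 35/3 → 0
  remainder 0.

Every S-polynomial of the final basis reduces to 0, so we have a Gröbner basis.
Inter-reduce: drop elements whose leading term is divisible by another's, tail-reduce, and make monic.
Reduced Gröbner basis: {x_1 + 1, x_2 - 1}.
Label its elements g_1 = x_1 + 1, g_2 = x_2 - 1.

Reduce p = -2x_1x_2 - 7x_1 + 5x_2 - 14 modulo G:
  leading term x_1x_2: subtract (-2x_2)·g_1 from -2x_1x_2 - 7x_1 + 5x_2 - 14 → -7x_1 + 7x_2 - 14
  leading term x_1: subtract (-7)·g_1 from -7x_1 + 7x_2 - 14 → 7x_2 - 7
  leading term x_2: subtract (7)·g_2 from 7x_2 - 7 → 0
  normal form = 0.
Since the normal form is 0, p ∈ I.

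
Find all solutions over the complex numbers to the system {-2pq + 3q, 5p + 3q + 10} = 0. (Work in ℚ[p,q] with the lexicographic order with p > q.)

Compute a lex Gröbner basis by Buchberger's algorithm.
f_1 = -2pq + 3q, LT = pq.
f_2 = 5p + 3q + 10, LT = p.

S(f_1,f_2): lcm = pq. S = -⅗q² - 7/2q.
  reduce S modulo (f_1, f_2):
  remainder -⅗q² - 7/2q ≠ 0; add h_3 = -⅗q² - 7/2q to the basis.

The other S-polynomials (S(f_1,h_3), S(f_2,h_3)) all reduce to 0 modulo the current basis, so we have a Gröbner basis.
Inter-reduce: drop elements whose leading term is divisible by another's, tail-reduce, and make monic.
Reduced Gröbner basis: {p + ⅗q + 2, q² + 35/6q}.

Since the basis is lex-ordered, q² + 35/6q is univariate in q. Its roots are {-35/6, 0}. Back-substituting each root into the other basis elements fixes the other coordinates.
  q = -35/6: the earlier basis element becomes p - 3/2 = 0, giving p = 3/2 — point (3/2, -35/6).
  q = 0: the earlier basis element becomes p + 2 = 0, giving p = -2 — point (-2, 0).
A lex Gröbner basis triangularizes the system, enabling back-substitution.

{(3/2, -35/6), (-2, 0)}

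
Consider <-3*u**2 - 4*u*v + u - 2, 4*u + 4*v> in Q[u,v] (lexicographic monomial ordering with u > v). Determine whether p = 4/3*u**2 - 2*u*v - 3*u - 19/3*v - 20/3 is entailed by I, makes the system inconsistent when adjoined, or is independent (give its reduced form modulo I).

4/3*u**2 - 2*u*v - 3*u - 19/3*v - 20/3 lies in I (it reduces to 0).

First compute the reduced Gröbner basis of I by Buchberger's algorithm.
f_1 = -3*u**2 - 4*u*v + u - 2, LT = u**2.
f_2 = 4*u + 4*v, LT = u.

S(f_1,f_2): lcm = u**2. S = 1/3*u*v - 1/3*u + 2/3.
  leading term u*v: subtract (1/12*v)·f_2 from 1/3*u*v - 1/3*u + 2/3 → -1/3*u - 1/3*v**2 + 2/3
  leading term u: subtract (-1/12)·f_2 from -1/3*u - 1/3*v**2 + 2/3 → -1/3*v**2 + 1/3*v + 2/3
  leading term v**2: no divisor's leading term divides it; move -1/3*v**2 to the remainder.
  leading term v: no divisor's leading term divides it; move 1/3*v to the remainder.
  leading term 1: no divisor's leading term divides it; move 2/3 to the remainder.
  remainder -1/3*v**2 + 1/3*v + 2/3 ≠ 0; add h_3 = -1/3*v**2 + 1/3*v + 2/3 to the basis.

S(f_1,h_3): leading monomials are coprime, so the S-polynomial reduces to 0 (Buchberger's first criterion).
S(f_2,h_3): leading monomials are coprime, so the S-polynomial reduces to 0 (Buchberger's first criterion).
Every S-polynomial of the final basis reduces to 0, so we have a Gröbner basis.
Inter-reduce: drop elements whose leading term is divisible by another's, tail-reduce, and make monic.
Reduced Gröbner basis: {u + v, v**2 - v - 2}.
Label its elements g_1 = u + v, g_2 = v**2 - v - 2.

Reduce p = 4/3*u**2 - 2*u*v - 3*u - 19/3*v - 20/3 modulo G:
  leading term u**2: subtract (4/3*u)·g_1 from 4/3*u**2 - 2*u*v - 3*u - 19/3*v - 20/3 → -10/3*u*v - 3*u - 19/3*v - 20/3
  leading term u*v: subtract (-10/3*v)·g_1 from -10/3*u*v - 3*u - 19/3*v - 20/3 → -3*u + 10/3*v**2 - 19/3*v - 20/3
  leading term u: subtract (-3)·g_1 from -3*u + 10/3*v**2 - 19/3*v - 20/3 → 10/3*v**2 - 10/3*v - 20/3
  leading term v**2: subtract (10/3)·g_2 from 10/3*v**2 - 10/3*v - 20/3 → 0
  normal form = 0.
Since the normal form is 0, p ∈ I.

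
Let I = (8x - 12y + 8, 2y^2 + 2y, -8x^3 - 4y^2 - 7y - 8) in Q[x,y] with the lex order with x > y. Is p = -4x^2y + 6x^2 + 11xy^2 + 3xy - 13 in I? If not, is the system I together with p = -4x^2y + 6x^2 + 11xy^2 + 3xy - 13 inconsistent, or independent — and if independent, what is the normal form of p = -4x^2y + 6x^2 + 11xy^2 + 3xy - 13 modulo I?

First compute the reduced Gröbner basis of I by Buchberger's algorithm.
f_1 = 8x - 12y + 8, LT = x.
f_2 = 2y^2 + 2y, LT = y^2.
f_3 = -8x^3 - 4y^2 - 7y - 8, LT = x^3.

S(f_1,f_3): lcm = x^3. S = -3/2x^2y + x^2 - 1/2y^2 - 7/8y - 1.
  leading term x^2y: subtract (-3/16xy)·f_1 from -3/2x^2y + x^2 - 1/2y^2 - 7/8y - 1 → x^2 - 9/4xy^2 + 3/2xy - 1/2y^2 - 7/8y - 1
  leading term x^2: subtract (1/8x)·f_1 from x^2 - 9/4xy^2 + 3/2xy - 1/2y^2 - 7/8y - 1 → -9/4xy^2 + 3xy - x - 1/2y^2 - 7/8y - 1
  leading term xy^2: subtract (-9/32y^2)·f_1 from -9/4xy^2 + 3xy - x - 1/2y^2 - 7/8y - 1 → 3xy - x - 27/8y^3 + 7/4y^2 - 7/8y - 1
  leading term xy: subtract (3/8y)·f_1 from 3xy - x - 27/8y^3 + 7/4y^2 - 7/8y - 1 → -x - 27/8y^3 + 25/4y^2 - 31/8y - 1
  leading term x: subtract (-1/8)·f_1 from -x - 27/8y^3 + 25/4y^2 - 31/8y - 1 → -27/8y^3 + 25/4y^2 - 43/8y
  leading term y^3: subtract (-27/16y)·f_2 from -27/8y^3 + 25/4y^2 - 43/8y → 77/8y^2 - 43/8y
  leading term y^2: subtract (77/16)·f_2 from 77/8y^2 - 43/8y → -15y
  leading term y: no divisor's leading term divides it; move -15y to the remainder.
  remainder -15y ≠ 0; add h_4 = -15y to the basis.

The other S-polynomials (S(f_1,f_2), S(f_2,f_3), S(f_1,h_4), S(f_2,h_4), S(f_3,h_4)) all reduce to 0 modulo the current basis, so we have a Gröbner basis.
Inter-reduce: drop elements whose leading term is divisible by another's, tail-reduce, and make monic.
Reduced Gröbner basis: {x + 1, y}.
Label its elements g_1 = x + 1, g_2 = y.

Reduce p = -4x^2y + 6x^2 + 11xy^2 + 3xy - 13 modulo G:
  leading term x^2y: subtract (-4xy)·g_1 from -4x^2y + 6x^2 + 11xy^2 + 3xy - 13 → 6x^2 + 11xy^2 + 7xy - 13
  leading term x^2: subtract (6x)·g_1 from 6x^2 + 11xy^2 + 7xy - 13 → 11xy^2 + 7xy - 6x - 13
  leading term xy^2: subtract (11y^2)·g_1 from 11xy^2 + 7xy - 6x - 13 → 7xy - 6x - 11y^2 - 13
  leading term xy: subtract (7y)·g_1 from 7xy - 6x - 11y^2 - 13 → -6x - 11y^2 - 7y - 13
  leading term x: subtract (-6)·g_1 from -6x - 11y^2 - 7y - 13 → -11y^2 - 7y - 7
  leading term y^2: subtract (-11y)·g_2 from -11y^2 - 7y - 7 → -7y - 7
  leading term y: subtract (-7)·g_2 from -7y - 7 → -7
  leading term 1: no divisor's leading term divides it; move -7 to the remainder.
  normal form = -7.
The normal form is nonzero, so p ∉ I. Since p minus its normal form lies in I, I + (p) = I + (r) where r = -7; decide whether this ideal is the whole ring.
Here r = -7 is a nonzero constant, hence a unit: 1 ∈ I + (p), the Gröbner basis of I + (p) is {1}, and the enlarged system has no common solution — adjoining p is inconsistent.

Adjoining -4x^2y + 6x^2 + 11xy^2 + 3xy - 13 makes the ideal the whole ring: the system is inconsistent.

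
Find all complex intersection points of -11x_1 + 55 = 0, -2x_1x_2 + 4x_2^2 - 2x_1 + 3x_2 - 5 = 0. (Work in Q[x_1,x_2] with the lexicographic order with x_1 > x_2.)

{(5, -5/4), (5, 3)}

Compute a lex Gröbner basis by Buchberger's algorithm.
f_1 = -11x_1 + 55, LT = x_1.
f_2 = -2x_1x_2 - 2x_1 + 4x_2^2 + 3x_2 - 5, LT = x_1x_2.

S(f_1,f_2): lcm = x_1x_2. S = -x_1 + 2x_2^2 - 7/2x_2 - 5/2.
  reduce S modulo (f_1, f_2):
  remainder 2x_2^2 - 7/2x_2 - 15/2 ≠ 0; add h_3 = 2x_2^2 - 7/2x_2 - 15/2 to the basis.

The other S-polynomials (S(f_1,h_3), S(f_2,h_3)) all reduce to 0 modulo the current basis, so we have a Gröbner basis.
Inter-reduce: drop elements whose leading term is divisible by another's, tail-reduce, and make monic.
Reduced Gröbner basis: {x_1 - 5, x_2^2 - 7/4x_2 - 15/4}.

From the last basis element, x_2^2 - 7/4x_2 - 15/4 = 0, so x_2 takes values in {-5/4, 3}. Each choice, substituted upward through the basis, yields the corresponding point(s) of the solution set.
  x_2 = -5/4: the earlier basis element becomes x_1 - 5 = 0, giving x_1 = 5 — point (5, -5/4).
  x_2 = 3: the earlier basis element becomes x_1 - 5 = 0, giving x_1 = 5 — point (5, 3).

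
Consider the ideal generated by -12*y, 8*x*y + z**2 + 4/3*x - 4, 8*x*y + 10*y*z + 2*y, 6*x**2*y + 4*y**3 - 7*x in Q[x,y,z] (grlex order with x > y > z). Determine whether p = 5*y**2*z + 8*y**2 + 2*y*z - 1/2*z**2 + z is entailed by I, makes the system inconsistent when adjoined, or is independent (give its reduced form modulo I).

First compute the reduced Gröbner basis of I by Buchberger's algorithm.
f_1 = -12*y, LT = y.
f_2 = 8*x*y + z**2 + 4/3*x - 4, LT = x*y.
f_3 = 8*x*y + 10*y*z + 2*y, LT = x*y.
f_4 = 6*x**2*y + 4*y**3 - 7*x, LT = x**2*y.

S(f_1,f_2): lcm = x*y. S = -1/8*z**2 - 1/6*x + 1/2.
  leading term z**2: no divisor's leading term divides it; move -1/8*z**2 to the remainder.
  leading term x: no divisor's leading term divides it; move -1/6*x to the remainder.
  leading term 1: no divisor's leading term divides it; move 1/2 to the remainder.
  remainder -1/8*z**2 - 1/6*x + 1/2 ≠ 0; add h_5 = -1/8*z**2 - 1/6*x + 1/2 to the basis.

S(f_1,f_3): lcm = x*y. S = -5/4*y*z - 1/4*y.
  leading term y*z: subtract (5/48*z)·f_1 from -5/4*y*z - 1/4*y → -1/4*y
  leading term y: subtract (1/48)·f_1 from -1/4*y → 0
  remainder 0.

S(f_1,f_4): lcm = x**2*y. S = -2/3*y**3 + 7/6*x.
  leading term y**3: subtract (1/18*y**2)·f_1 from -2/3*y**3 + 7/6*x → 7/6*x
  leading term x: no divisor's leading term divides it; move 7/6*x to the remainder.
  remainder 7/6*x ≠ 0; add h_6 = 7/6*x to the basis.

S(f_2,f_3): lcm = x*y. S = -5/4*y*z + 1/8*z**2 + 1/6*x - 1/4*y - 1/2.
  leading term y*z: subtract (5/48*z)·f_1 from -5/4*y*z + 1/8*z**2 + 1/6*x - 1/4*y - 1/2 → 1/8*z**2 + 1/6*x - 1/4*y - 1/2
  leading term z**2: subtract (-1)·h_5 from 1/8*z**2 + 1/6*x - 1/4*y - 1/2 → -1/4*y
  leading term y: subtract (1/48)·f_1 from -1/4*y → 0
  remainder 0.

S(f_2,f_4): lcm = x**2*y. S = 1/8*x*z**2 - 2/3*y**3 + 1/6*x**2 + 2/3*x.
  leading term x*z**2: subtract (-x)·h_5 from 1/8*x*z**2 - 2/3*y**3 + 1/6*x**2 + 2/3*x → -2/3*y**3 + 7/6*x
  leading term y**3: subtract (1/18*y**2)·f_1 from -2/3*y**3 + 7/6*x → 7/6*x
  leading term x: subtract (1)·h_6 from 7/6*x → 0
  remainder 0.

S(f_3,f_4): lcm = x**2*y. S = 5/4*x*y*z - 2/3*y**3 + 1/4*x*y + 7/6*x.
  leading term x*y*z: subtract (-5/48*x*z)·f_1 from 5/4*x*y*z - 2/3*y**3 + 1/4*x*y + 7/6*x → -2/3*y**3 + 1/4*x*y + 7/6*x
  leading term y**3: subtract (1/18*y**2)·f_1 from -2/3*y**3 + 1/4*x*y + 7/6*x → 1/4*x*y + 7/6*x
  leading term x*y: subtract (-1/48*x)·f_1 from 1/4*x*y + 7/6*x → 7/6*x
  leading term x: subtract (1)·h_6 from 7/6*x → 0
  remainder 0.

S(f_1,h_5): leading monomials are coprime, so the S-polynomial reduces to 0 (Buchberger's first criterion).
S(f_2,h_5): leading monomials are coprime, so the S-polynomial reduces to 0 (Buchberger's first criterion).
S(f_3,h_5): leading monomials are coprime, so the S-polynomial reduces to 0 (Buchberger's first criterion).
S(f_4,h_5): leading monomials are coprime, so the S-polynomial reduces to 0 (Buchberger's first criterion).
S(f_1,h_6): leading monomials are coprime, so the S-polynomial reduces to 0 (Buchberger's first criterion).
S(f_2,h_6): lcm = x*y. S = 1/8*z**2 + 1/6*x - 1/2.
  leading term z**2: subtract (-1)·h_5 from 1/8*z**2 + 1/6*x - 1/2 → 0
  remainder 0.

S(f_3,h_6): lcm = x*y. S = 5/4*y*z + 1/4*y.
  leading term y*z: subtract (-5/48*z)·f_1 from 5/4*y*z + 1/4*y → 1/4*y
  leading term y: subtract (-1/48)·f_1 from 1/4*y → 0
  remainder 0.

S(f_4,h_6): lcm = x**2*y. S = 2/3*y**3 - 7/6*x.
  leading term y**3: subtract (-1/18*y**2)·f_1 from 2/3*y**3 - 7/6*x → -7/6*x
  leading term x: subtract (-1)·h_6 from -7/6*x → 0
  remainder 0.

S(h_5,h_6): leading monomials are coprime, so the S-polynomial reduces to 0 (Buchberger's first criterion).
Every S-polynomial of the final basis reduces to 0, so we have a Gröbner basis.
Inter-reduce: drop elements whose leading term is divisible by another's, tail-reduce, and make monic.
Reduced Gröbner basis: {z**2 - 4, x, y}.
Label its elements g_1 = z**2 - 4, g_2 = x, g_3 = y.

Reduce p = 5*y**2*z + 8*y**2 + 2*y*z - 1/2*z**2 + z modulo G:
  leading term y**2*z: subtract (5*y*z)·g_3 from 5*y**2*z + 8*y**2 + 2*y*z - 1/2*z**2 + z → 8*y**2 + 2*y*z - 1/2*z**2 + z
  leading term y**2: subtract (8*y)·g_3 from 8*y**2 + 2*y*z - 1/2*z**2 + z → 2*y*z - 1/2*z**2 + z
  leading term y*z: subtract (2*z)·g_3 from 2*y*z - 1/2*z**2 + z → -1/2*z**2 + z
  leading term z**2: subtract (-1/2)·g_1 from -1/2*z**2 + z → z - 2
  leading term z: no divisor's leading term divides it; move z to the remainder.
  leading term 1: no divisor's leading term divides it; move -2 to the remainder.
  normal form = z - 2.
The normal form is nonzero, so p ∉ I. Since p minus its normal form lies in I, I + (p) = I + (r) where r = z - 2; decide whether this ideal is the whole ring.
Run Buchberger on G together with r (pairs among the g_i already reduce to 0 since G is a Gröbner basis):
g_1 = z**2 - 4, LT = z**2.
g_2 = x, LT = x.
g_3 = y, LT = y.
r = z - 2, LT = z.

S(g_1,g_2): leading monomials are coprime, so the S-polynomial reduces to 0 (Buchberger's first criterion).
S(g_1,g_3): leading monomials are coprime, so the S-polynomial reduces to 0 (Buchberger's first criterion).
S(g_1,r): lcm = z**2. S = 2*z - 4.
  leading term z: subtract (2)·r from 2*z - 4 → 0
  remainder 0.

S(g_2,g_3): leading monomials are coprime, so the S-polynomial reduces to 0 (Buchberger's first criterion).
S(g_2,r): leading monomials are coprime, so the S-polynomial reduces to 0 (Buchberger's first criterion).
S(g_3,r): leading monomials are coprime, so the S-polynomial reduces to 0 (Buchberger's first criterion).
Every S-polynomial of the final basis reduces to 0, so we have a Gröbner basis.
Inter-reduce: drop elements whose leading term is divisible by another's, tail-reduce, and make monic.
Reduced Gröbner basis: {x, y, z - 2}.
The reduced Gröbner basis of I + (p) is {x, y, z - 2} ≠ {1}, a proper ideal, so the enlarged system stays consistent: p is independent of I, with normal form z - 2.

Ideal membership is decidable via reduction modulo a Gröbner basis.

5*y**2*z + 8*y**2 + 2*y*z - 1/2*z**2 + z is independent of I; its normal form modulo I is z - 2.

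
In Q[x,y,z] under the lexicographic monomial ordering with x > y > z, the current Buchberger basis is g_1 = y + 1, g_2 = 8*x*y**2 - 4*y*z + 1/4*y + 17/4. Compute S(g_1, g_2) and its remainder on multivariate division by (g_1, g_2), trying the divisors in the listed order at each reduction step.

lcm(LM(g_1), LM(g_2)) = x*y**2.
S = (lcm/LT(g_1))·g_1 − (lcm/LT(g_2))·g_2 = x*y + 1/2*y*z - 1/32*y - 17/32.
Reduce S modulo (g_1, g_2) in that order:
  leading term x*y: subtract (x)·g_1 from x*y + 1/2*y*z - 1/32*y - 17/32 → -x + 1/2*y*z - 1/32*y - 17/32
  leading term x: no divisor's leading term divides it; move -x to the remainder.
  leading term y*z: subtract (1/2*z)·g_1 from 1/2*y*z - 1/32*y - 17/32 → -1/32*y - 1/2*z - 17/32
  leading term y: subtract (-1/32)·g_1 from -1/32*y - 1/2*z - 17/32 → -1/2*z - 1/2
  leading term z: no divisor's leading term divides it; move -1/2*z to the remainder.
  leading term 1: no divisor's leading term divides it; move -1/2 to the remainder.
The remainder -x - 1/2*z - 1/2 is nonzero, so it would be added as the next basis element.

S(g_1, g_2) = x*y + 1/2*y*z - 1/32*y - 17/32; remainder on division = -x - 1/2*z - 1/2.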